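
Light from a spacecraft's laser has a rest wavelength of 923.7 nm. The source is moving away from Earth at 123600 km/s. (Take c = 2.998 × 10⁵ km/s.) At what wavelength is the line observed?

β = v/c = 123600/299800 = 0.4123.
Relativistic Doppler for wavelength: λ' = λ₀ · √((1 + β)/(1 − β)).
λ' = 923.7 × √(1.4123/0.5877) = 923.7 × 1.55015 ≈ 1431.9 nm.

1431.9 nm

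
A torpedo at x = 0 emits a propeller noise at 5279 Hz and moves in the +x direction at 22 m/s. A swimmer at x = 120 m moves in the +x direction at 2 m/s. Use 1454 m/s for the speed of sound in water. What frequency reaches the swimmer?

5353 Hz

The observer lies on the +x side, so the source is heading toward the observer and the observer is heading away from the source.
With source approaching and observer receding, f' = f · (v − v_o)/(v − v_s).
f' = 5279 × (1454 − 2)/(1454 − 22) = 5279 × 1452/1432 ≈ 5353 Hz.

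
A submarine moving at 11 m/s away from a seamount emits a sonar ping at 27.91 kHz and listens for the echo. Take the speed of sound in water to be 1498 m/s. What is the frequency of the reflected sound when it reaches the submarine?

The seamount receives the sound from a moving source: f₁ = f₀ · v/(v + v_e) = 27.91 × 1498/1509 ≈ 27.7 kHz.
On the return leg the submarine is a moving observer: f₂ = f₁ · (v − v_e)/v = 27.7 × 1487/1498 ≈ 27.5 kHz.
Equivalently f₂ = f₀ · (v − v_e)/(v + v_e).

27.5 kHz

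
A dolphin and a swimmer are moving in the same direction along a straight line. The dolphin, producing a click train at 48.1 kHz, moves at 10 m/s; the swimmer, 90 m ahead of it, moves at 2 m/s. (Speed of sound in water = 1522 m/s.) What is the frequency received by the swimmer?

48.4 kHz

The swimmer is ahead, so the dolphin is moving toward it while the swimmer is moving away from the dolphin.
Both move, so f' = f · (v − v_o)/(v − v_s).
f' = 48.1 × (1522 − 2)/(1522 − 10) = 48.1 × 1520/1512 ≈ 48.4 kHz.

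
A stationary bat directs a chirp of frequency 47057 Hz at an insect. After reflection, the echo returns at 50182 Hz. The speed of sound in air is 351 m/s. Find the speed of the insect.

11.3 m/s

Double Doppler shift off a moving reflector: f₂ = f₀ · (v + u)/(v − u) (u > 0 toward emitter).
Rearranging, u = v · (f₂ − f₀)/(f₂ + f₀) = 351 × 3125/97239 ≈ 11.3 m/s.
So the insect is moving at 11.3 m/s toward the emitter.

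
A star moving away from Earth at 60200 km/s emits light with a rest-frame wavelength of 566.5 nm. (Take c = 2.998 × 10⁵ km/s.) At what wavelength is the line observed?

β = v/c = 60200/299800 = 0.2008.
Relativistic Doppler for wavelength: λ' = λ₀ · √((1 + β)/(1 − β)).
λ' = 566.5 × √(1.2008/0.7992) = 566.5 × 1.22577 ≈ 694.4 nm.

694.4 nm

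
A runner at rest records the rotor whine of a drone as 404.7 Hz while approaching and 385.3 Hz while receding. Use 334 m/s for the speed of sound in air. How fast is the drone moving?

f₁/f₂ = (v + v_s)/(v − v_s), so v_s = v · (f₁ − f₂)/(f₁ + f₂).
v_s = 334 × (404.7 − 385.3)/(404.7 + 385.3) = 334 × 19.4/790.0 ≈ 8.2 m/s.

8.2 m/s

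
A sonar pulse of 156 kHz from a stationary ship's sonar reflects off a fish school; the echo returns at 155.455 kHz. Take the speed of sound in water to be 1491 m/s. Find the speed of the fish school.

Double Doppler shift off a moving reflector: f₂ = f₀ · (v + u)/(v − u) (u > 0 toward emitter).
Rearranging, u = v · (f₂ − f₀)/(f₂ + f₀) = 1491 × -0.545/311.455 ≈ -2.61 m/s.
So the fish school is moving at 2.61 m/s away from the emitter.

2.61 m/s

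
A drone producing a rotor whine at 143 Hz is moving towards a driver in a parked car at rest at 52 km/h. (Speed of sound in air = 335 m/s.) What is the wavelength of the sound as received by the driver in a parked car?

2.24 m

52 km/h = 14.44 m/s.
With the source moving toward a stationary observer, f' = f · v/(v − v_s).
f' = 143 × 335/(335 − 14.44) ≈ 149 Hz.
λ' = v/f' = 335/149.444 ≈ 2.24 m.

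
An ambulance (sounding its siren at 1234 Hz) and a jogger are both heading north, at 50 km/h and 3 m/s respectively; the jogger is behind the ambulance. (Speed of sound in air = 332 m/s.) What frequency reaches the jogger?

1195 Hz

50 km/h = 13.89 m/s.
The jogger is behind, so the ambulance is moving away from it while the jogger is moving toward the ambulance.
Both move, so f' = f · (v + v_o)/(v + v_s).
f' = 1234 × (332 + 3)/(332 + 13.89) = 1234 × 335/345.89 ≈ 1195 Hz.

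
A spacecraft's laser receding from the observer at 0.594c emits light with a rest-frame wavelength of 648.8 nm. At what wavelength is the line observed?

1285.6 nm

Relativistic Doppler for wavelength: λ' = λ₀ · √((1 + β)/(1 − β)).
λ' = 648.8 × √(1.5940/0.4060) = 648.8 × 1.98144 ≈ 1285.6 nm.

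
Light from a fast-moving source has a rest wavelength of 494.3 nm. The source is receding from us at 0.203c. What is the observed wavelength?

Relativistic Doppler for wavelength: λ' = λ₀ · √((1 + β)/(1 − β)).
λ' = 494.3 × √(1.2030/0.7970) = 494.3 × 1.22858 ≈ 607.3 nm.

607.3 nm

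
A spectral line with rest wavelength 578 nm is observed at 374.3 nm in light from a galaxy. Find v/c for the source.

0.409c

λ'/λ₀ = 0.6476 < 1 (blueshift), so the source is approaching.
λ'/λ₀ = √((1 − β)/(1 + β)) for an approaching source ⇒ β = (1 − r²)/(1 + r²) with r = λ'/λ₀.
β = (1 − 0.4194)/(1 + 0.4194) ≈ 0.409.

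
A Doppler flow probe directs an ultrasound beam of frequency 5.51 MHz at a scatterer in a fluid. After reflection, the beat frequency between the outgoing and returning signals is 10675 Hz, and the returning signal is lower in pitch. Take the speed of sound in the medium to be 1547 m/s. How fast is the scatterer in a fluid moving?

Double Doppler shift off a moving reflector: f₂ = f₀ · (v + u)/(v − u) (u > 0 toward emitter).
Returning signal is lower, so f₂ = f₀ − Δf = 5510000 − 10675 = 5499325 Hz.
Rearranging, u = v · (f₂ − f₀)/(f₂ + f₀) = 1547 × -10675/11009325 ≈ -1.50 m/s.
So the scatterer in a fluid is moving at 1.50 m/s away from the emitter.

1.50 m/s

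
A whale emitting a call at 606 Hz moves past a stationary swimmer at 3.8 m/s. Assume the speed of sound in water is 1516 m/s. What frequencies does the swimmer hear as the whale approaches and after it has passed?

Approaching: f₁ = f · v/(v − v_s) = 606 × 1516/1512.2 ≈ 608 Hz.
Receding: f₂ = f · v/(v + v_s) = 606 × 1516/1519.8 ≈ 604 Hz.

608 Hz approaching; 604 Hz receding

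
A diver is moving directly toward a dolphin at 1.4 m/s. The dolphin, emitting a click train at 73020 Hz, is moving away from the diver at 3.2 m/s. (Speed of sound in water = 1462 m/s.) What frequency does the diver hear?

With source receding and observer approaching, f' = f · (v + v_o)/(v + v_s).
f' = 73020 × (1462 + 1.4)/(1462 + 3.2) = 73020 × 1463.4/1465.2 ≈ 72930 Hz.

72930 Hz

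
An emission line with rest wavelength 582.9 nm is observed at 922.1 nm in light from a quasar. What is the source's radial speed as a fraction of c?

0.429c

λ'/λ₀ = 1.5819 > 1 (redshift), so the source is receding.
λ'/λ₀ = √((1 + β)/(1 − β)) for a receding source ⇒ β = (r² − 1)/(r² + 1) with r = λ'/λ₀.
β = (2.5025 − 1)/(2.5025 + 1) ≈ 0.429.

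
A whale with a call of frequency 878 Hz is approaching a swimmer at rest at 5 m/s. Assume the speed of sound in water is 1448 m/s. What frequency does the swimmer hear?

Only the source moves, toward the listener, so f' = f · v/(v − v_s).
f' = 878 × 1448/(1448 − 5) = 878 × 1448/1443 ≈ 881 Hz.

881 Hz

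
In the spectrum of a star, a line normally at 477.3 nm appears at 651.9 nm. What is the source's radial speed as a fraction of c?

λ'/λ₀ = 1.3658 > 1 (redshift), so the source is receding.
λ'/λ₀ = √((1 + β)/(1 − β)) for a receding source ⇒ β = (r² − 1)/(r² + 1) with r = λ'/λ₀.
β = (1.8654 − 1)/(1.8654 + 1) ≈ 0.302.

0.302c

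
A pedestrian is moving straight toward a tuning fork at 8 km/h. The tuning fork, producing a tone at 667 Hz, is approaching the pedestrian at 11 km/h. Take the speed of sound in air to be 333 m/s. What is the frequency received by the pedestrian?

678 Hz

11 km/h = 3.056 m/s; 8 km/h = 2.222 m/s.
General Doppler shift: f' = f · (v + v_o)/(v − v_s).
f' = 667 × (333 + 2.222)/(333 − 3.056) = 667 × 335.22/329.94 ≈ 678 Hz.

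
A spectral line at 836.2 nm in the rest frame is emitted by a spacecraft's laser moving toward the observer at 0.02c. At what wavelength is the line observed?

819.6 nm

Relativistic Doppler for wavelength: λ' = λ₀ · √((1 − β)/(1 + β)).
λ' = 836.2 × √(0.9800/1.0200) = 836.2 × 0.98020 ≈ 819.6 nm.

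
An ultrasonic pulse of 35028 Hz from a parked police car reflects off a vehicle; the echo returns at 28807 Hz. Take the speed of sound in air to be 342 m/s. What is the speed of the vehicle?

33 m/s

Double Doppler shift off a moving reflector: f₂ = f₀ · (v + u)/(v − u) (u > 0 toward emitter).
Rearranging, u = v · (f₂ − f₀)/(f₂ + f₀) = 342 × -6221/63835 ≈ -33 m/s.
So the vehicle is moving at 33 m/s away from the emitter.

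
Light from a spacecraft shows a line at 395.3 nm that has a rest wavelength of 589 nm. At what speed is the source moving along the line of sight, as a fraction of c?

λ'/λ₀ = 0.6711 < 1 (blueshift), so the source is approaching.
λ'/λ₀ = √((1 − β)/(1 + β)) for an approaching source ⇒ β = (1 − r²)/(1 + r²) with r = λ'/λ₀.
β = (1 − 0.4504)/(1 + 0.4504) ≈ 0.379.

0.379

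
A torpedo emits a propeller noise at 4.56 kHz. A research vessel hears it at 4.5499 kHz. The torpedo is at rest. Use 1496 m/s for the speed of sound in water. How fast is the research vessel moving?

3.3 m/s

f' < f, so the research vessel is receding.
f' = f · (v − v_o)/v ⇒ v_o = v · |f'/f − 1|.
v_o = 1496 × |4.5499/4.56 − 1| = 1496 × 0.002215 ≈ 3.3 m/s.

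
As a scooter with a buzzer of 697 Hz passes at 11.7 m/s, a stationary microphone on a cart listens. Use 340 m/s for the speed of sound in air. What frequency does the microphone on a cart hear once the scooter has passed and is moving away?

674 Hz

Receding: f₂ = f · v/(v + v_s) = 697 × 340/351.7 ≈ 674 Hz.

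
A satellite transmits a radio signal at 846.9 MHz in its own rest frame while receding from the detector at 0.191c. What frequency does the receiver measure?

698.0 MHz

Relativistic Doppler for frequency: f' = f₀ · √((1 − β)/(1 + β)).
f' = 846.9 × √(0.8090/1.1910) = 846.9 × 0.82417 ≈ 698.0 MHz.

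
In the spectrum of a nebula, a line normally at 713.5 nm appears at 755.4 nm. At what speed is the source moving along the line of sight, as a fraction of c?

λ'/λ₀ = 1.0587 > 1 (redshift), so the source is receding.
λ'/λ₀ = √((1 + β)/(1 − β)) for a receding source ⇒ β = (r² − 1)/(r² + 1) with r = λ'/λ₀.
β = (1.1209 − 1)/(1.1209 + 1) ≈ 0.057.

0.057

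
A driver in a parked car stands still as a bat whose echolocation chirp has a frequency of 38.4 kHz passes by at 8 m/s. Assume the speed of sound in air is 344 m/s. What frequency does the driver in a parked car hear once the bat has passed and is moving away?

37.5 kHz

Receding: f₂ = f · v/(v + v_s) = 38.4 × 344/352 ≈ 37.5 kHz.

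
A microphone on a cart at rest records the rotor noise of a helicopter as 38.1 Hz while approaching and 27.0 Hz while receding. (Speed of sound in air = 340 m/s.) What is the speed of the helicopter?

58 m/s

f₁/f₂ = (v + v_s)/(v − v_s), so v_s = v · (f₁ − f₂)/(f₁ + f₂).
v_s = 340 × (38.1 − 27.0)/(38.1 + 27.0) = 340 × 11.1/65.1 ≈ 58 m/s.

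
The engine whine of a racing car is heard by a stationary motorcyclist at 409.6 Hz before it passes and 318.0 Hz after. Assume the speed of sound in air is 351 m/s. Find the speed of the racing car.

44 m/s

f₁/f₂ = (v + v_s)/(v − v_s), so v_s = v · (f₁ − f₂)/(f₁ + f₂).
v_s = 351 × (409.6 − 318.0)/(409.6 + 318.0) = 351 × 91.6/727.6 ≈ 44 m/s.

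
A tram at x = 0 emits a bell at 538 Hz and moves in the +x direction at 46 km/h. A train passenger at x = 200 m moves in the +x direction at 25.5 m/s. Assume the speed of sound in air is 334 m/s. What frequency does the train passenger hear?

517 Hz

46 km/h = 12.78 m/s.
The observer lies on the +x side, so the source is heading toward the observer and the observer is heading away from the source.
General Doppler shift: f' = f · (v − v_o)/(v − v_s).
f' = 538 × (334 − 25.5)/(334 − 12.78) = 538 × 308.5/321.22 ≈ 517 Hz.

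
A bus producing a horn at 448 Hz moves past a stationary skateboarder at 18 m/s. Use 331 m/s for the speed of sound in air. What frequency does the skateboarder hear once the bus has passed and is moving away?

Receding: f₂ = f · v/(v + v_s) = 448 × 331/349 ≈ 425 Hz.

425 Hz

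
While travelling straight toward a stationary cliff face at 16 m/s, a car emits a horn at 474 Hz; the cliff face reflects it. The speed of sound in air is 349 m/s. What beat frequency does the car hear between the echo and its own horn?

The cliff face receives the sound from a moving source: f₁ = f₀ · v/(v − v_e) = 474 × 349/333 ≈ 496.8 Hz.
On the return leg the car is a moving observer: f₂ = f₁ · (v + v_e)/v = 496.8 × 365/349 ≈ 519.5 Hz.
Beat against the emitted tone: |f₂ − f₀| = 2v_e·f₀/(v − v_e) = 2 × 16 × 474/333 ≈ 45.5 Hz.

45.5 Hz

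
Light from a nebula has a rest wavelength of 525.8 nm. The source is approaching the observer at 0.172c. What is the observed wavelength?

441.9 nm

Relativistic Doppler for wavelength: λ' = λ₀ · √((1 − β)/(1 + β)).
λ' = 525.8 × √(0.8280/1.1720) = 525.8 × 0.84053 ≈ 441.9 nm.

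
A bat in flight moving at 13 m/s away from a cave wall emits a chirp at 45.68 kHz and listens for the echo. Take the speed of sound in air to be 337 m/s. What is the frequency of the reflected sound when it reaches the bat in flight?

The cave wall receives the sound from a moving source: f₁ = f₀ · v/(v + v_e) = 45.68 × 337/350 ≈ 44.0 kHz.
On the return leg the bat in flight is a moving observer: f₂ = f₁ · (v − v_e)/v = 44.0 × 324/337 ≈ 42.3 kHz.
Equivalently f₂ = f₀ · (v − v_e)/(v + v_e).

42.3 kHz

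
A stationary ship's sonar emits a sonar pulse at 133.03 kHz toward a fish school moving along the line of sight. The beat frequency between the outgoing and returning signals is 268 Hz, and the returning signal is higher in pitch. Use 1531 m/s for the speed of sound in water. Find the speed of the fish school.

Double Doppler shift off a moving reflector: f₂ = f₀ · (v + u)/(v − u) (u > 0 toward emitter).
Returning signal is higher, so f₂ = f₀ + Δf = 133030 + 268 = 133298 Hz.
Rearranging, u = v · (f₂ − f₀)/(f₂ + f₀) = 1531 × 268/266328 ≈ 1.54 m/s.
So the fish school is moving at 1.54 m/s toward the emitter.

1.54 m/s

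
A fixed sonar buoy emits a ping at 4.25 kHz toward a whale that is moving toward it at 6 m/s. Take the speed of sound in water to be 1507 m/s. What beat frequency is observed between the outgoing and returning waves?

34.0 Hz

At the whale (a moving observer), f₁ = f₀ · (v + u)/v = 4.25 × 1513/1507 ≈ 4.2669 kHz.
The reflection then acts as a moving source: f₂ = f₁ · v/(v − u) ≈ 4.2840 kHz.
Beat frequency (with f₀ = 4250 Hz): |f₂ − f₀| = 2u·f₀/(v − u) = 2 × 6 × 4250/1501 ≈ 34.0 Hz.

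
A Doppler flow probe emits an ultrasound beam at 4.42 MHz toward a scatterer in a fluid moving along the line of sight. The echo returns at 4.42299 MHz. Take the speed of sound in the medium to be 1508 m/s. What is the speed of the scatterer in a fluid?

0.51 m/s

Double Doppler shift off a moving reflector: f₂ = f₀ · (v + u)/(v − u) (u > 0 toward emitter).
Rearranging, u = v · (f₂ − f₀)/(f₂ + f₀) = 1508 × 0.00299/8.84299 ≈ 0.51 m/s.
So the scatterer in a fluid is moving at 0.51 m/s toward the emitter.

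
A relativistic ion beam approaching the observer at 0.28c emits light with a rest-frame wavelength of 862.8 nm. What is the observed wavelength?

Relativistic Doppler for wavelength: λ' = λ₀ · √((1 − β)/(1 + β)).
λ' = 862.8 × √(0.7200/1.2800) = 862.8 × 0.75000 ≈ 647.1 nm.

647.1 nm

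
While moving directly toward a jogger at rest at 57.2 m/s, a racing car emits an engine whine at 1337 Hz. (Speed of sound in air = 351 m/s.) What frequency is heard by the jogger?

Moving source, stationary observer: f' = f · v/(v − v_s) since the source is approaching.
f' = 1337 × 351/(351 − 57.2) = 1337 × 351/293.8 ≈ 1597 Hz.

1597 Hz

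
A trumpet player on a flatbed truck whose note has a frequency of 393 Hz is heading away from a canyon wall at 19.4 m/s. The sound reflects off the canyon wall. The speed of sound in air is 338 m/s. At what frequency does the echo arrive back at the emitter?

The canyon wall receives the sound from a moving source: f₁ = f₀ · v/(v + v_e) = 393 × 338/357.4 ≈ 372 Hz.
On the return leg the trumpet player on a flatbed truck is a moving observer: f₂ = f₁ · (v − v_e)/v = 372 × 318.6/338 ≈ 350 Hz.

350 Hz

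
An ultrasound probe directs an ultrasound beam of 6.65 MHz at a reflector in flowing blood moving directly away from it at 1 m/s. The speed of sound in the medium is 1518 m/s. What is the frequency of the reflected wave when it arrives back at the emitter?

6.641 MHz

At the reflector in flowing blood (a moving observer), f₁ = f₀ · (v − u)/v = 6.65 × 1517/1518 ≈ 6.646 MHz.
The reflection then acts as a moving source: f₂ = f₁ · v/(v + u) ≈ 6.641 MHz.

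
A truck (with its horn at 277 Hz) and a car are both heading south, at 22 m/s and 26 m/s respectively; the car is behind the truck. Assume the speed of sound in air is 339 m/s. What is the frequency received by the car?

The car is behind, so the truck is moving away from it while the car is moving toward the truck.
General Doppler shift: f' = f · (v + v_o)/(v + v_s).
f' = 277 × (339 + 26)/(339 + 22) = 277 × 365/361 ≈ 280 Hz.

280 Hz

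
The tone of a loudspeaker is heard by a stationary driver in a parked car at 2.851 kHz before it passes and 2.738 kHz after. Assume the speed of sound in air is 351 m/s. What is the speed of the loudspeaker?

7.1 m/s

f₁/f₂ = (v + v_s)/(v − v_s), so v_s = v · (f₁ − f₂)/(f₁ + f₂).
v_s = 351 × (2.851 − 2.738)/(2.851 + 2.738) = 351 × 0.113/5.589 ≈ 7.1 m/s.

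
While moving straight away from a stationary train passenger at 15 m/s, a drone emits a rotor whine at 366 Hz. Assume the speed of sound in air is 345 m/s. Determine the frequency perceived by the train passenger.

351 Hz

Moving source, stationary observer: f' = f · v/(v + v_s) since the source is receding.
f' = 366 × 345/(345 + 15) = 366 × 345/360 ≈ 351 Hz.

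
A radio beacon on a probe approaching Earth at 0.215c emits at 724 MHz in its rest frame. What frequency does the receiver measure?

900.7 MHz

Relativistic Doppler for frequency: f' = f₀ · √((1 + β)/(1 − β)).
f' = 724 × √(1.2150/0.7850) = 724 × 1.24409 ≈ 900.7 MHz.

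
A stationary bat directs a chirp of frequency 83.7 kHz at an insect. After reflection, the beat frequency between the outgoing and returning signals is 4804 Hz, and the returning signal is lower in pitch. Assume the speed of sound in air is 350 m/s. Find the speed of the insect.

10.3 m/s

Double Doppler shift off a moving reflector: f₂ = f₀ · (v + u)/(v − u) (u > 0 toward emitter).
Returning signal is lower, so f₂ = f₀ − Δf = 83700 − 4804 = 78896 Hz.
Rearranging, u = v · (f₂ − f₀)/(f₂ + f₀) = 350 × -4804/162596 ≈ -10.3 m/s.
So the insect is moving at 10.3 m/s away from the emitter.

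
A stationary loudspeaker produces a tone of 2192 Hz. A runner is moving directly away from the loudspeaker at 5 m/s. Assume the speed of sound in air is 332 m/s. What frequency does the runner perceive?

2159 Hz

Only the observer moves, away from the source, so f' = f · (v − v_o)/v.
f' = 2192 × (332 − 5)/332 = 2192 × 327/332 ≈ 2159 Hz.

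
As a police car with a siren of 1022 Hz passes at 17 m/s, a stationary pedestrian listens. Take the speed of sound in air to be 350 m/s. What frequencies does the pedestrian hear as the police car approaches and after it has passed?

Approaching: f₁ = f · v/(v − v_s) = 1022 × 350/333 ≈ 1074 Hz.
Receding: f₂ = f · v/(v + v_s) = 1022 × 350/367 ≈ 975 Hz.

1074 Hz approaching; 975 Hz receding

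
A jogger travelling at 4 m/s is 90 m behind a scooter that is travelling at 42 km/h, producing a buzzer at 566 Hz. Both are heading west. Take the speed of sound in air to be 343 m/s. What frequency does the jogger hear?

42 km/h = 11.67 m/s.
The jogger is behind, so the scooter is moving away from it while the jogger is moving toward the scooter.
With source receding and observer approaching, f' = f · (v + v_o)/(v + v_s).
f' = 566 × (343 + 4)/(343 + 11.67) = 566 × 347/354.67 ≈ 554 Hz.

554 Hz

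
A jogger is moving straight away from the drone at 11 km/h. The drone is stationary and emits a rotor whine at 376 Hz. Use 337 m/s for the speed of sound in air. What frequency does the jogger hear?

11 km/h = 3.056 m/s.
Only the observer moves, away from the source, so f' = f · (v − v_o)/v.
f' = 376 × (337 − 3.056)/337 = 376 × 333.94/337 ≈ 373 Hz.

373 Hz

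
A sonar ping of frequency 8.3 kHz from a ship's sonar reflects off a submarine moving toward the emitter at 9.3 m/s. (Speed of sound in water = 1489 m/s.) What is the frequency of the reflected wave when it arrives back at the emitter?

8.40 kHz

The submarine first receives the wave as a moving observer: f₁ = f₀ · (v + u)/v = 8.3 × (1489 + 9.3)/1489 ≈ 8.35 kHz.
The reflection then acts as a moving source: f₂ = f₁ · v/(v − u) ≈ 8.40 kHz.
Equivalently f₂ = f₀ · (v + u)/(v − u).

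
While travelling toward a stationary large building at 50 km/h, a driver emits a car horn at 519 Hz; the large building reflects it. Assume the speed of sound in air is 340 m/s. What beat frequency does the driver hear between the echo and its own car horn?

44.2 Hz

50 km/h = 13.89 m/s.
The large building receives the sound from a moving source: f₁ = f₀ · v/(v − v_e) = 519 × 340/326.11 ≈ 541.1 Hz.
On the return leg the driver is a moving observer: f₂ = f₁ · (v + v_e)/v = 541.1 × 353.89/340 ≈ 563.2 Hz.
Equivalently f₂ = f₀ · (v + v_e)/(v − v_e).
Beat against the emitted tone: |f₂ − f₀| = 2v_e·f₀/(v − v_e) = 2 × 13.89 × 519/326.11 ≈ 44.2 Hz.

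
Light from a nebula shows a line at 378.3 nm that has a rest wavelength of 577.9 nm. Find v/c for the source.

0.400

λ'/λ₀ = 0.6546 < 1 (blueshift), so the source is approaching.
λ'/λ₀ = √((1 − β)/(1 + β)) for an approaching source ⇒ β = (1 − r²)/(1 + r²) with r = λ'/λ₀.
β = (1 − 0.4285)/(1 + 0.4285) ≈ 0.400.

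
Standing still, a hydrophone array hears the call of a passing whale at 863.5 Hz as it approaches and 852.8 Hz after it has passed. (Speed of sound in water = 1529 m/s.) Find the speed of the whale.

9.5 m/s

f₁/f₂ = (v + v_s)/(v − v_s), so v_s = v · (f₁ − f₂)/(f₁ + f₂).
v_s = 1529 × (863.5 − 852.8)/(863.5 + 852.8) = 1529 × 10.7/1716.3 ≈ 9.5 m/s.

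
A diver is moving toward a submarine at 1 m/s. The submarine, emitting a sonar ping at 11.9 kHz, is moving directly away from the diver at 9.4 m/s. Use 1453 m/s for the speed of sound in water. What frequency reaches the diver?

11.83 kHz

General Doppler shift: f' = f · (v + v_o)/(v + v_s).
f' = 11.9 × (1453 + 1)/(1453 + 9.4) = 11.9 × 1454/1462.4 ≈ 11.83 kHz.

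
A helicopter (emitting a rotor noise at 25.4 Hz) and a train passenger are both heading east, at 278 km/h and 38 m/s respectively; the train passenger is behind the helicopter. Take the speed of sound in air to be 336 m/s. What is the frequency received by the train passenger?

23.0 Hz

278 km/h = 77.22 m/s.
The train passenger is behind, so the helicopter is moving away from it while the train passenger is moving toward the helicopter.
With source receding and observer approaching, f' = f · (v + v_o)/(v + v_s).
f' = 25.4 × (336 + 38)/(336 + 77.22) = 25.4 × 374/413.22 ≈ 23.0 Hz.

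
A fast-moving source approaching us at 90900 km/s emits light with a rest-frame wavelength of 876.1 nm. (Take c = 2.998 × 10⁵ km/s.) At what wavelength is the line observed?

640.6 nm

β = v/c = 90900/299800 = 0.3032.
Relativistic Doppler for wavelength: λ' = λ₀ · √((1 − β)/(1 + β)).
λ' = 876.1 × √(0.6968/1.3032) = 876.1 × 0.73122 ≈ 640.6 nm.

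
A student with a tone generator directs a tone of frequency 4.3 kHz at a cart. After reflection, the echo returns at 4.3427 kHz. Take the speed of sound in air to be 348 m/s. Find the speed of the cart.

1.72 m/s

Double Doppler shift off a moving reflector: f₂ = f₀ · (v + u)/(v − u) (u > 0 toward emitter).
Rearranging, u = v · (f₂ − f₀)/(f₂ + f₀) = 348 × 0.0427/8.6427 ≈ 1.72 m/s.
So the cart is moving at 1.72 m/s toward the emitter.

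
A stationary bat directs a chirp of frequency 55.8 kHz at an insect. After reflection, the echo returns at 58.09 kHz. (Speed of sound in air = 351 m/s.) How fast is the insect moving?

7.1 m/s

Double Doppler shift off a moving reflector: f₂ = f₀ · (v + u)/(v − u) (u > 0 toward emitter).
Rearranging, u = v · (f₂ − f₀)/(f₂ + f₀) = 351 × 2.29/113.89 ≈ 7.1 m/s.
So the insect is moving at 7.1 m/s toward the emitter.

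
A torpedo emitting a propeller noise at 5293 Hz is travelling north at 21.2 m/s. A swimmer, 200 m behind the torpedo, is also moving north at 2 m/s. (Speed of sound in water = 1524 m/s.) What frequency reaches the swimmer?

5227 Hz

The swimmer is behind, so the torpedo is moving away from it while the swimmer is moving toward the torpedo.
With source receding and observer approaching, f' = f · (v + v_o)/(v + v_s).
f' = 5293 × (1524 + 2)/(1524 + 21.2) = 5293 × 1526/1545.2 ≈ 5227 Hz.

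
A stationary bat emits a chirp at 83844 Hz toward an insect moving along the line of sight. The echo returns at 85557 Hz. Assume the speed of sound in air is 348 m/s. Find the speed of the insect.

Double Doppler shift off a moving reflector: f₂ = f₀ · (v + u)/(v − u) (u > 0 toward emitter).
Rearranging, u = v · (f₂ − f₀)/(f₂ + f₀) = 348 × 1713/169401 ≈ 3.5 m/s.
So the insect is moving at 3.5 m/s toward the emitter.

3.5 m/s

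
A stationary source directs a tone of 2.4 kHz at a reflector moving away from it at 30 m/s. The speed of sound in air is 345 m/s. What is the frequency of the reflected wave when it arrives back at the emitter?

2.02 kHz

At the reflector (a moving observer), f₁ = f₀ · (v − u)/v = 2.4 × 315/345 ≈ 2.19 kHz.
On reflection it acts as a source moving away from the stationary detector: f₂ = f₁ · v/(v + u) = 2.19 × 345/375 ≈ 2.02 kHz.
Equivalently f₂ = f₀ · (v − u)/(v + u).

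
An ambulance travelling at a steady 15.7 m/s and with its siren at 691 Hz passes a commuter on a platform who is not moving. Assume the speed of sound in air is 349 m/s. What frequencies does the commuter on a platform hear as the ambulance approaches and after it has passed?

724 Hz approaching; 661 Hz receding

Approaching: f₁ = f · v/(v − v_s) = 691 × 349/333.3 ≈ 724 Hz.
Receding: f₂ = f · v/(v + v_s) = 691 × 349/364.7 ≈ 661 Hz.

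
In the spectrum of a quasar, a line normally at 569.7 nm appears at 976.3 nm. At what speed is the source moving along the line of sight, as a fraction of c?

λ'/λ₀ = 1.7137 > 1 (redshift), so the source is receding.
λ'/λ₀ = √((1 + β)/(1 − β)) for a receding source ⇒ β = (r² − 1)/(r² + 1) with r = λ'/λ₀.
β = (2.9368 − 1)/(2.9368 + 1) ≈ 0.492.

0.492c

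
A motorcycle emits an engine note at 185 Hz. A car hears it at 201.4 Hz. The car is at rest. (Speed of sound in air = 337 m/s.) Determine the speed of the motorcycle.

f' > f, so the motorcycle is approaching.
f' = f · v/(v − v_s) ⇒ v_s = v · |1 − f/f'|.
v_s = 337 × |1 − 185/201.4| = 337 × 0.08143 ≈ 27 m/s.

27 m/s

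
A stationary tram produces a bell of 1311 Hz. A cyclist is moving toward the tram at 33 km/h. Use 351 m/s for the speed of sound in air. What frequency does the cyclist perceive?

33 km/h = 9.167 m/s.
Moving observer, stationary source: f' = f · (v + v_o)/v.
f' = 1311 × (351 + 9.167)/351 = 1311 × 360.17/351 ≈ 1345 Hz.

1345 Hz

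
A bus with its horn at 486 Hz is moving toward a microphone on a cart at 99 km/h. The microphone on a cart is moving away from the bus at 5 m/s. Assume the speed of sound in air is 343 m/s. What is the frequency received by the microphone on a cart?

521 Hz

99 km/h = 27.5 m/s.
Both move, so f' = f · (v − v_o)/(v − v_s).
f' = 486 × (343 − 5)/(343 − 27.5) = 486 × 338/315.5 ≈ 521 Hz.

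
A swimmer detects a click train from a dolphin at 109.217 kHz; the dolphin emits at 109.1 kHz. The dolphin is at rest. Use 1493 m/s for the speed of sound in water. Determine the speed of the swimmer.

f' > f, so the swimmer is approaching.
f' = f · (v + v_o)/v ⇒ v_o = v · |f'/f − 1|.
v_o = 1493 × |109.217/109.1 − 1| = 1493 × 0.001072 ≈ 1.60 m/s.

1.60 m/s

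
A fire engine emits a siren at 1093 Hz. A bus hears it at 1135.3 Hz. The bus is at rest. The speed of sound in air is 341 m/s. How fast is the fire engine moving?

12.7 m/s

f' > f, so the fire engine is approaching.
f' = f · v/(v − v_s) ⇒ v_s = v · |1 − f/f'|.
v_s = 341 × |1 − 1093/1135.3| = 341 × 0.03726 ≈ 12.7 m/s.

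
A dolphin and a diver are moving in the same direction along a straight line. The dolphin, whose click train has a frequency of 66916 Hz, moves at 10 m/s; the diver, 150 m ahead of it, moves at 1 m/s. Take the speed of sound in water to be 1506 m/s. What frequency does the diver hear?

The diver is ahead, so the dolphin is moving toward it while the diver is moving away from the dolphin.
Both move, so f' = f · (v − v_o)/(v − v_s).
f' = 66916 × (1506 − 1)/(1506 − 10) = 66916 × 1505/1496 ≈ 67319 Hz.

67319 Hz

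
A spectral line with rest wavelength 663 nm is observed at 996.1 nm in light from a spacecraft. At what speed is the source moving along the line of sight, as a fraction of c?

λ'/λ₀ = 1.5024 > 1 (redshift), so the source is receding.
λ'/λ₀ = √((1 + β)/(1 − β)) for a receding source ⇒ β = (r² − 1)/(r² + 1) with r = λ'/λ₀.
β = (2.2572 − 1)/(2.2572 + 1) ≈ 0.386.

0.386c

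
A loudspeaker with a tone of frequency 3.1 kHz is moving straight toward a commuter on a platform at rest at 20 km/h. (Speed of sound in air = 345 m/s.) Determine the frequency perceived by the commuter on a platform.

3.15 kHz

20 km/h = 5.556 m/s.
Only the source moves, toward the listener, so f' = f · v/(v − v_s).
f' = 3.1 × 345/(345 − 5.556) = 3.1 × 345/339.4 ≈ 3.15 kHz.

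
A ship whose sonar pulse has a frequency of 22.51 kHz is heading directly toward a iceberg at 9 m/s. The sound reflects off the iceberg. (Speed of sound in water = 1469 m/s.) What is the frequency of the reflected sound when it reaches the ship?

The iceberg receives the sound from a moving source: f₁ = f₀ · v/(v − v_e) = 22.51 × 1469/1460 ≈ 22.6 kHz.
On the return leg the ship is a moving observer: f₂ = f₁ · (v + v_e)/v = 22.6 × 1478/1469 ≈ 22.8 kHz.

22.8 kHz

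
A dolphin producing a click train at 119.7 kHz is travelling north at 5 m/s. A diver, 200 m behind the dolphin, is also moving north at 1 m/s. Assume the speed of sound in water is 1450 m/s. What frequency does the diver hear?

The diver is behind, so the dolphin is moving away from it while the diver is moving toward the dolphin.
Both move, so f' = f · (v + v_o)/(v + v_s).
f' = 119.7 × (1450 + 1)/(1450 + 5) = 119.7 × 1451/1455 ≈ 119.4 kHz.

119.4 kHz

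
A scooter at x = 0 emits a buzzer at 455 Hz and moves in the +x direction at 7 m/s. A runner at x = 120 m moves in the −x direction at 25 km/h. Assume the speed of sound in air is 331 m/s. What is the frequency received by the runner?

475 Hz

25 km/h = 6.944 m/s.
The observer lies on the +x side, so the source is heading toward the observer and the observer is heading toward the source.
With source approaching and observer approaching, f' = f · (v + v_o)/(v − v_s).
f' = 455 × (331 + 6.944)/(331 − 7) = 455 × 337.94/324 ≈ 475 Hz.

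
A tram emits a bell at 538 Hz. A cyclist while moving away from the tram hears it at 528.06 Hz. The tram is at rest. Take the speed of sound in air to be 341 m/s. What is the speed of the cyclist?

f' = f · (v − v_o)/v ⇒ v_o = v · |f'/f − 1|.
v_o = 341 × |528.06/538 − 1| = 341 × 0.01848 ≈ 6.3 m/s.

6.3 m/s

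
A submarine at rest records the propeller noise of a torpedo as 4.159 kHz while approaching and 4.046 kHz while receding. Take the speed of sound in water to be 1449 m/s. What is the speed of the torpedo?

f₁/f₂ = (v + v_s)/(v − v_s), so v_s = v · (f₁ − f₂)/(f₁ + f₂).
v_s = 1449 × (4.159 − 4.046)/(4.159 + 4.046) = 1449 × 0.113/8.205 ≈ 20.0 m/s.

20.0 m/s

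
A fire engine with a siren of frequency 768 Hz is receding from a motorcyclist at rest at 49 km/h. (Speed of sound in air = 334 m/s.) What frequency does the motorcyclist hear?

49 km/h = 13.61 m/s.
With the source moving away from a stationary observer, f' = f · v/(v + v_s).
f' = 768 × 334/(334 + 13.61) = 768 × 334/347.6 ≈ 738 Hz.

738 Hz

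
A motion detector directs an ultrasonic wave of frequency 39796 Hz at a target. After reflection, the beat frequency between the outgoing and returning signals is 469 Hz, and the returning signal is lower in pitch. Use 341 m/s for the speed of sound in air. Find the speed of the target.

2.02 m/s

Double Doppler shift off a moving reflector: f₂ = f₀ · (v + u)/(v − u) (u > 0 toward emitter).
Returning signal is lower, so f₂ = f₀ − Δf = 39796 − 469 = 39327 Hz.
Rearranging, u = v · (f₂ − f₀)/(f₂ + f₀) = 341 × -469/79123 ≈ -2.02 m/s.
So the target is moving at 2.02 m/s away from the emitter.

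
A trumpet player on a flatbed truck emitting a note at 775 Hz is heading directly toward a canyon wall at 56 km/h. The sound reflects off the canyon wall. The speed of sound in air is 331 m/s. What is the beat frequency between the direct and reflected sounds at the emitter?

56 km/h = 15.56 m/s.
The canyon wall receives the sound from a moving source: f₁ = f₀ · v/(v − v_e) = 775 × 331/315.44 ≈ 813.2 Hz.
On the return leg the trumpet player on a flatbed truck is a moving observer: f₂ = f₁ · (v + v_e)/v = 813.2 × 346.56/331 ≈ 851.4 Hz.
Beat against the emitted tone: |f₂ − f₀| = 2v_e·f₀/(v − v_e) = 2 × 15.56 × 775/315.44 ≈ 76 Hz.

76 Hz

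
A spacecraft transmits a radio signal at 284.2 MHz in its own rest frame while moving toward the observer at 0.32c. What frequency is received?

396.0 MHz

Relativistic Doppler for frequency: f' = f₀ · √((1 + β)/(1 − β)).
f' = 284.2 × √(1.3200/0.6800) = 284.2 × 1.39326 ≈ 396.0 MHz.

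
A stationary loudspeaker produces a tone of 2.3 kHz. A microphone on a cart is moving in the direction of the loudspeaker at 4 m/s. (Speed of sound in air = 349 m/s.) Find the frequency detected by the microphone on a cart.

2.33 kHz

Moving observer, stationary source: f' = f · (v + v_o)/v.
f' = 2.3 × (349 + 4)/349 = 2.3 × 353/349 ≈ 2.33 kHz.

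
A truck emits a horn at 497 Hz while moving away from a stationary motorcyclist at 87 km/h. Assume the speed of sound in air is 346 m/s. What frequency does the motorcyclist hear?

87 km/h = 24.17 m/s.
Only the source moves, away from the listener, so f' = f · v/(v + v_s).
f' = 497 × 346/(346 + 24.17) = 497 × 346/370.2 ≈ 465 Hz.

465 Hz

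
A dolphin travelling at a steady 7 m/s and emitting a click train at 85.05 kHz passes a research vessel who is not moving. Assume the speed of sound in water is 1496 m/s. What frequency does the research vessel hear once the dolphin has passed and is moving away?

Receding: f₂ = f · v/(v + v_s) = 85.05 × 1496/1503 ≈ 84.7 kHz.

84.7 kHz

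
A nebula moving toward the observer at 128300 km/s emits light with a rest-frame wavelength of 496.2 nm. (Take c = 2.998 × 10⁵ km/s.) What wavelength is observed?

314.1 nm

β = v/c = 128300/299800 = 0.4280.
Relativistic Doppler for wavelength: λ' = λ₀ · √((1 − β)/(1 + β)).
λ' = 496.2 × √(0.5720/1.4280) = 496.2 × 0.63294 ≈ 314.1 nm.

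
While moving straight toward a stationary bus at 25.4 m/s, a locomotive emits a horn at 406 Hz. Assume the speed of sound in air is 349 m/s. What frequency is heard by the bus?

438 Hz

Moving source, stationary observer: f' = f · v/(v − v_s) since the source is approaching.
f' = 406 × 349/(349 − 25.4) = 406 × 349/323.6 ≈ 438 Hz.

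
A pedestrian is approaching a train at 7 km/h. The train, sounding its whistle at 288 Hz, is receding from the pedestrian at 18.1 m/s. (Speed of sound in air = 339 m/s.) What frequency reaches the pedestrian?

275 Hz

7 km/h = 1.944 m/s.
General Doppler shift: f' = f · (v + v_o)/(v + v_s).
f' = 288 × (339 + 1.944)/(339 + 18.1) = 288 × 340.94/357.1 ≈ 275 Hz.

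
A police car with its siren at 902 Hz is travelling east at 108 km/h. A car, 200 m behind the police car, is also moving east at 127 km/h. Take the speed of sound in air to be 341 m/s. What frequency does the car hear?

915 Hz

108 km/h = 30 m/s; 127 km/h = 35.28 m/s.
The car is behind, so the police car is moving away from it while the car is moving toward the police car.
With source receding and observer approaching, f' = f · (v + v_o)/(v + v_s).
f' = 902 × (341 + 35.28)/(341 + 30) = 902 × 376.28/371 ≈ 915 Hz.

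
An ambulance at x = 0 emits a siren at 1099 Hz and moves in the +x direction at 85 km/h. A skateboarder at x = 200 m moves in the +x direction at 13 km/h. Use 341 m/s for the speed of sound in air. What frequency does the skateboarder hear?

1168 Hz

85 km/h = 23.61 m/s; 13 km/h = 3.611 m/s.
The observer lies on the +x side, so the source is heading toward the observer and the observer is heading away from the source.
With source approaching and observer receding, f' = f · (v − v_o)/(v − v_s).
f' = 1099 × (341 − 3.611)/(341 − 23.61) = 1099 × 337.39/317.39 ≈ 1168 Hz.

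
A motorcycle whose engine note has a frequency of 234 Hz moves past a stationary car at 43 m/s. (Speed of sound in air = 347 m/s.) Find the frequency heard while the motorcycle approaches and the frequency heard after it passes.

267 Hz approaching; 208 Hz receding

Approaching: f₁ = f · v/(v − v_s) = 234 × 347/304 ≈ 267 Hz.
Receding: f₂ = f · v/(v + v_s) = 234 × 347/390 ≈ 208 Hz.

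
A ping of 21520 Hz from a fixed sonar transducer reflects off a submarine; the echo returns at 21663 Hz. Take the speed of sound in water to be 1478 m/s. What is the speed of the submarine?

Double Doppler shift off a moving reflector: f₂ = f₀ · (v + u)/(v − u) (u > 0 toward emitter).
Rearranging, u = v · (f₂ − f₀)/(f₂ + f₀) = 1478 × 143/43183 ≈ 4.9 m/s.
So the submarine is moving at 4.9 m/s toward the emitter.

4.9 m/s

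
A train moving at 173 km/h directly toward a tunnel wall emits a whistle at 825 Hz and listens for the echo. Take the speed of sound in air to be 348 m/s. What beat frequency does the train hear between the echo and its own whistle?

264 Hz

173 km/h = 48.06 m/s.
The tunnel wall receives the sound from a moving source: f₁ = f₀ · v/(v − v_e) = 825 × 348/299.94 ≈ 957 Hz.
On the return leg the train is a moving observer: f₂ = f₁ · (v + v_e)/v = 957 × 396.06/348 ≈ 1089 Hz.
Equivalently f₂ = f₀ · (v + v_e)/(v − v_e).
Beat against the emitted tone: |f₂ − f₀| = 2v_e·f₀/(v − v_e) = 2 × 48.06 × 825/299.94 ≈ 264 Hz.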